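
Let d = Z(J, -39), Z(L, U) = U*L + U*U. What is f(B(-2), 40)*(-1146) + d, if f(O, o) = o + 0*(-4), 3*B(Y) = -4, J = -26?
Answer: -43305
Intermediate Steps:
Z(L, U) = U² + L*U (Z(L, U) = L*U + U² = U² + L*U)
B(Y) = -4/3 (B(Y) = (⅓)*(-4) = -4/3)
d = 2535 (d = -39*(-26 - 39) = -39*(-65) = 2535)
f(O, o) = o (f(O, o) = o + 0 = o)
f(B(-2), 40)*(-1146) + d = 40*(-1146) + 2535 = -45840 + 2535 = -43305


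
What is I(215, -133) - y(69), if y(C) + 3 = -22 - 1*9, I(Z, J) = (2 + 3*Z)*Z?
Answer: 139139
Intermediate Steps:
I(Z, J) = Z*(2 + 3*Z)
y(C) = -34 (y(C) = -3 + (-22 - 1*9) = -3 + (-22 - 9) = -3 - 31 = -34)
I(215, -133) - y(69) = 215*(2 + 3*215) - 1*(-34) = 215*(2 + 645) + 34 = 215*647 + 34 = 139105 + 34 = 139139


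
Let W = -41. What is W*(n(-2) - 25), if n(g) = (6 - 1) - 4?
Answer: 984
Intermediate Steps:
n(g) = 1 (n(g) = 5 - 4 = 1)
W*(n(-2) - 25) = -41*(1 - 25) = -41*(-24) = 984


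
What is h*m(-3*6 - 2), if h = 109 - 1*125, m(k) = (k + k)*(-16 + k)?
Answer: -23040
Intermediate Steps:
m(k) = 2*k*(-16 + k) (m(k) = (2*k)*(-16 + k) = 2*k*(-16 + k))
h = -16 (h = 109 - 125 = -16)
h*m(-3*6 - 2) = -32*(-3*6 - 2)*(-16 + (-3*6 - 2)) = -32*(-18 - 2)*(-16 + (-18 - 2)) = -32*(-20)*(-16 - 20) = -32*(-20)*(-36) = -16*1440 = -23040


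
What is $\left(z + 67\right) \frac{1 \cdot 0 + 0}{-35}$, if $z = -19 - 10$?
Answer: $0$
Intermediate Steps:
$z = -29$ ($z = -19 - 10 = -29$)
$\left(z + 67\right) \frac{1 \cdot 0 + 0}{-35} = \left(-29 + 67\right) \frac{1 \cdot 0 + 0}{-35} = 38 \left(0 + 0\right) \left(- \frac{1}{35}\right) = 38 \cdot 0 \left(- \frac{1}{35}\right) = 38 \cdot 0 = 0$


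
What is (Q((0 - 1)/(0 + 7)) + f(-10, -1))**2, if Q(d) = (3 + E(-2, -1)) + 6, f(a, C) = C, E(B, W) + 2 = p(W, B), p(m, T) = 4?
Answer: 100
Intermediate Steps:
E(B, W) = 2 (E(B, W) = -2 + 4 = 2)
Q(d) = 11 (Q(d) = (3 + 2) + 6 = 5 + 6 = 11)
(Q((0 - 1)/(0 + 7)) + f(-10, -1))**2 = (11 - 1)**2 = 10**2 = 100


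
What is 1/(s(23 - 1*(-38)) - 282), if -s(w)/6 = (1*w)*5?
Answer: -1/2112 ≈ -0.00047348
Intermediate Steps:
s(w) = -30*w (s(w) = -6*1*w*5 = -6*w*5 = -30*w)
1/(s(23 - 1*(-38)) - 282) = 1/(-30*(23 - 1*(-38)) - 282) = 1/(-30*(23 + 38) - 282) = 1/(-30*61 - 282) = 1/(-1830 - 282) = 1/(-2112) = -1/2112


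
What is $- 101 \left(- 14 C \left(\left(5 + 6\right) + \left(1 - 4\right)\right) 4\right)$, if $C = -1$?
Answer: $-45248$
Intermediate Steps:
$- 101 \left(- 14 C \left(\left(5 + 6\right) + \left(1 - 4\right)\right) 4\right) = - 101 \left(- 14 - (\left(5 + 6\right) + \left(1 - 4\right)) 4\right) = - 101 \left(- 14 - (11 + \left(1 - 4\right)) 4\right) = - 101 \left(- 14 - (11 - 3) 4\right) = - 101 \left(- 14 \left(-1\right) 8 \cdot 4\right) = - 101 \left(- 14 \left(\left(-8\right) 4\right)\right) = - 101 \left(\left(-14\right) \left(-32\right)\right) = \left(-101\right) 448 = -45248$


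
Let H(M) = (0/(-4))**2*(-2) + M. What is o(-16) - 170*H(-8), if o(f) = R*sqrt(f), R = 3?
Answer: 1360 + 12*I ≈ 1360.0 + 12.0*I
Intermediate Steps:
o(f) = 3*sqrt(f)
H(M) = M (H(M) = (0*(-1/4))**2*(-2) + M = 0**2*(-2) + M = 0*(-2) + M = 0 + M = M)
o(-16) - 170*H(-8) = 3*sqrt(-16) - 170*(-8) = 3*(4*I) + 1360 = 12*I + 1360 = 1360 + 12*I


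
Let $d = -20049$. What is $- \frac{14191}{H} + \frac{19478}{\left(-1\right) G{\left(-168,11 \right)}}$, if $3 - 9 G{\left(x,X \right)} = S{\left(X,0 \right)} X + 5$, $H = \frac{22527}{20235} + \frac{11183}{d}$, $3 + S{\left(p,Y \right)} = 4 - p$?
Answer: $- \frac{3061479170641}{112677909} \approx -27170.0$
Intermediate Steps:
$S{\left(p,Y \right)} = 1 - p$ ($S{\left(p,Y \right)} = -3 - \left(-4 + p\right) = 1 - p$)
$H = \frac{75118606}{135230505}$ ($H = \frac{22527}{20235} + \frac{11183}{-20049} = 22527 \cdot \frac{1}{20235} + 11183 \left(- \frac{1}{20049}\right) = \frac{7509}{6745} - \frac{11183}{20049} = \frac{75118606}{135230505} \approx 0.55549$)
$G{\left(x,X \right)} = - \frac{2}{9} - \frac{X \left(1 - X\right)}{9}$ ($G{\left(x,X \right)} = \frac{1}{3} - \frac{\left(1 - X\right) X + 5}{9} = \frac{1}{3} - \frac{X \left(1 - X\right) + 5}{9} = \frac{1}{3} - \frac{5 + X \left(1 - X\right)}{9} = \frac{1}{3} - \left(\frac{5}{9} + \frac{X \left(1 - X\right)}{9}\right) = - \frac{2}{9} - \frac{X \left(1 - X\right)}{9}$)
$- \frac{14191}{H} + \frac{19478}{\left(-1\right) G{\left(-168,11 \right)}} = - \frac{14191}{\frac{75118606}{135230505}} + \frac{19478}{\left(-1\right) \left(- \frac{2}{9} + \frac{1}{9} \cdot 11 \left(-1 + 11\right)\right)} = \left(-14191\right) \frac{135230505}{75118606} + \frac{19478}{\left(-1\right) \left(- \frac{2}{9} + \frac{1}{9} \cdot 11 \cdot 10\right)} = - \frac{1919056096455}{75118606} + \frac{19478}{\left(-1\right) \left(- \frac{2}{9} + \frac{110}{9}\right)} = - \frac{1919056096455}{75118606} + \frac{19478}{\left(-1\right) 12} = - \frac{1919056096455}{75118606} + \frac{19478}{-12} = - \frac{1919056096455}{75118606} + 19478 \left(- \frac{1}{12}\right) = - \frac{1919056096455}{75118606} - \frac{9739}{6} = - \frac{3061479170641}{112677909}$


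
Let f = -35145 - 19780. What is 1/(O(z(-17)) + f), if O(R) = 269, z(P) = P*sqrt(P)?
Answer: -1/54656 ≈ -1.8296e-5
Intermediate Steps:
f = -54925
z(P) = P**(3/2)
1/(O(z(-17)) + f) = 1/(269 - 54925) = 1/(-54656) = -1/54656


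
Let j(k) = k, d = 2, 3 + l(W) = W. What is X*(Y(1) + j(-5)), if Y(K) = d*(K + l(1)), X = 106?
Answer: -742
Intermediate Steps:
l(W) = -3 + W
Y(K) = -4 + 2*K (Y(K) = 2*(K + (-3 + 1)) = 2*(K - 2) = 2*(-2 + K) = -4 + 2*K)
X*(Y(1) + j(-5)) = 106*((-4 + 2*1) - 5) = 106*((-4 + 2) - 5) = 106*(-2 - 5) = 106*(-7) = -742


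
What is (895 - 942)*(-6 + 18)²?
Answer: -6768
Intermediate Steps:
(895 - 942)*(-6 + 18)² = -47*12² = -47*144 = -6768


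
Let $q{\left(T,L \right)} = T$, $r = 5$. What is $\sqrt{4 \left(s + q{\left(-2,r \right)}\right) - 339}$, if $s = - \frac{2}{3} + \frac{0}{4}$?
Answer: $\frac{i \sqrt{3147}}{3} \approx 18.699 i$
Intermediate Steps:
$s = - \frac{2}{3}$ ($s = \left(-2\right) \frac{1}{3} + 0 \cdot \frac{1}{4} = - \frac{2}{3} + 0 = - \frac{2}{3} \approx -0.66667$)
$\sqrt{4 \left(s + q{\left(-2,r \right)}\right) - 339} = \sqrt{4 \left(- \frac{2}{3} - 2\right) - 339} = \sqrt{4 \left(- \frac{8}{3}\right) - 339} = \sqrt{- \frac{32}{3} - 339} = \sqrt{- \frac{1049}{3}} = \frac{i \sqrt{3147}}{3}$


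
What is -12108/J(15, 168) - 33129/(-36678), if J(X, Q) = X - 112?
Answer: 149103579/1185922 ≈ 125.73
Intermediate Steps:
J(X, Q) = -112 + X
-12108/J(15, 168) - 33129/(-36678) = -12108/(-112 + 15) - 33129/(-36678) = -12108/(-97) - 33129*(-1/36678) = -12108*(-1/97) + 11043/12226 = 12108/97 + 11043/12226 = 149103579/1185922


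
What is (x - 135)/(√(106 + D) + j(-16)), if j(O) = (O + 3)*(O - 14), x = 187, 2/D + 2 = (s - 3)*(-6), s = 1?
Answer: 33800/253323 - 52*√295/253323 ≈ 0.12990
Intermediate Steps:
D = ⅕ (D = 2/(-2 + (1 - 3)*(-6)) = 2/(-2 - 2*(-6)) = 2/(-2 + 12) = 2/10 = 2*(⅒) = ⅕ ≈ 0.20000)
j(O) = (-14 + O)*(3 + O) (j(O) = (3 + O)*(-14 + O) = (-14 + O)*(3 + O))
(x - 135)/(√(106 + D) + j(-16)) = (187 - 135)/(√(106 + ⅕) + (-42 + (-16)² - 11*(-16))) = 52/(√(531/5) + (-42 + 256 + 176)) = 52/(3*√295/5 + 390) = 52/(390 + 3*√295/5)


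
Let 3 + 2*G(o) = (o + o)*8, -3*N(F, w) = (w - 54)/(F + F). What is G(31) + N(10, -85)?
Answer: 14929/60 ≈ 248.82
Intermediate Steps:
N(F, w) = -(-54 + w)/(6*F) (N(F, w) = -(w - 54)/(3*(F + F)) = -(-54 + w)/(3*(2*F)) = -(-54 + w)*1/(2*F)/3 = -(-54 + w)/(6*F))
G(o) = -3/2 + 8*o (G(o) = -3/2 + ((o + o)*8)/2 = -3/2 + ((2*o)*8)/2 = -3/2 + (16*o)/2 = -3/2 + 8*o)
G(31) + N(10, -85) = (-3/2 + 8*31) + (⅙)*(54 - 1*(-85))/10 = (-3/2 + 248) + (⅙)*(⅒)*(54 + 85) = 493/2 + (⅙)*(⅒)*139 = 493/2 + 139/60 = 14929/60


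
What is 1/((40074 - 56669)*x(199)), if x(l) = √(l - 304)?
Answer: I*√105/1742475 ≈ 5.8807e-6*I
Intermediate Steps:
x(l) = √(-304 + l)
1/((40074 - 56669)*x(199)) = 1/((40074 - 56669)*(√(-304 + 199))) = 1/((-16595)*(√(-105))) = -(-I*√105/105)/16595 = -(-1)*I*√105/1742475 = I*√105/1742475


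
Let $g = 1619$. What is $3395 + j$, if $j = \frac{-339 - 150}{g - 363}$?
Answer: $\frac{4263631}{1256} \approx 3394.6$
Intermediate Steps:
$j = - \frac{489}{1256}$ ($j = \frac{-339 - 150}{1619 - 363} = - \frac{489}{1256} \approx -0.38933$)
$3395 + j = 3395 - \frac{489}{1256} = \frac{4263631}{1256}$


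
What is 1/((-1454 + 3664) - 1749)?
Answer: 1/461 ≈ 0.0021692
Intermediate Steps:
1/((-1454 + 3664) - 1749) = 1/(2210 - 1749) = 1/461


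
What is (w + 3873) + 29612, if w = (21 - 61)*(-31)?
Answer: 34725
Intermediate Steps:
w = 1240 (w = -40*(-31) = 1240)
(w + 3873) + 29612 = (1240 + 3873) + 29612 = 5113 + 29612 = 34725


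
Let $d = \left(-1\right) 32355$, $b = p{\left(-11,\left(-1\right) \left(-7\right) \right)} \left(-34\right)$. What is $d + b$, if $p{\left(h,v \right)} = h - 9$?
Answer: $-31675$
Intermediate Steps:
$p{\left(h,v \right)} = -9 + h$ ($p{\left(h,v \right)} = h - 9 = -9 + h$)
$b = 680$ ($b = \left(-9 - 11\right) \left(-34\right) = \left(-20\right) \left(-34\right) = 680$)
$d = -32355$
$d + b = -32355 + 680 = -31675$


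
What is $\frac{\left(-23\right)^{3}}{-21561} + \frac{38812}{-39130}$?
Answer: $- \frac{180365411}{421840965} \approx -0.42757$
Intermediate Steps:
$\frac{\left(-23\right)^{3}}{-21561} + \frac{38812}{-39130} = \left(-12167\right) \left(- \frac{1}{21561}\right) + 38812 \left(- \frac{1}{39130}\right) = \frac{12167}{21561} - \frac{19406}{19565} = - \frac{180365411}{421840965}$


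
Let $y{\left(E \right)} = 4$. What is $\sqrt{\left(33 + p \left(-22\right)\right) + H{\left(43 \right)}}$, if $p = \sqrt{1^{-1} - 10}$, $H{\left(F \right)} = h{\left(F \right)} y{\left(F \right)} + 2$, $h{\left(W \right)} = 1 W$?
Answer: $\sqrt{207 - 66 i} \approx 14.565 - 2.2657 i$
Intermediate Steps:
$h{\left(W \right)} = W$
$H{\left(F \right)} = 2 + 4 F$ ($H{\left(F \right)} = F 4 + 2 = 4 F + 2 = 2 + 4 F$)
$p = 3 i$ ($p = \sqrt{1 - 10} = \sqrt{-9} = 3 i \approx 3.0 i$)
$\sqrt{\left(33 + p \left(-22\right)\right) + H{\left(43 \right)}} = \sqrt{\left(33 + 3 i \left(-22\right)\right) + \left(2 + 4 \cdot 43\right)} = \sqrt{\left(33 - 66 i\right) + \left(2 + 172\right)} = \sqrt{\left(33 - 66 i\right) + 174} = \sqrt{207 - 66 i}$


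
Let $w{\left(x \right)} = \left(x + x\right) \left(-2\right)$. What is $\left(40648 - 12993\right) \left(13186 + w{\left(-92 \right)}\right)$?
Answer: $374835870$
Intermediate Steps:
$w{\left(x \right)} = - 4 x$ ($w{\left(x \right)} = 2 x \left(-2\right) = - 4 x$)
$\left(40648 - 12993\right) \left(13186 + w{\left(-92 \right)}\right) = \left(40648 - 12993\right) \left(13186 - -368\right) = 27655 \left(13186 + 368\right) = 27655 \cdot 13554 = 374835870$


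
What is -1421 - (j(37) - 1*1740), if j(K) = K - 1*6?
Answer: 288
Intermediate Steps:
j(K) = -6 + K (j(K) = K - 6 = -6 + K)
-1421 - (j(37) - 1*1740) = -1421 - ((-6 + 37) - 1*1740) = -1421 - (31 - 1740) = -1421 - 1*(-1709) = -1421 + 1709 = 288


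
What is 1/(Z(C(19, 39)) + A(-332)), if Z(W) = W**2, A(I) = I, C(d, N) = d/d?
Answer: -1/331 ≈ -0.0030211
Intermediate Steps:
C(d, N) = 1
1/(Z(C(19, 39)) + A(-332)) = 1/(1**2 - 332) = 1/(1 - 332) = 1/(-331) = -1/331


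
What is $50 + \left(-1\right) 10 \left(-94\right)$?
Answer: $990$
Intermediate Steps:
$50 + \left(-1\right) 10 \left(-94\right) = 50 - -940 = 50 + 940 = 990$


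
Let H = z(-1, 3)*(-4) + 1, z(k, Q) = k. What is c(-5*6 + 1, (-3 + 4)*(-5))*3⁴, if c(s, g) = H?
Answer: 405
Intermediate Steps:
H = 5 (H = -1*(-4) + 1 = 4 + 1 = 5)
c(s, g) = 5
c(-5*6 + 1, (-3 + 4)*(-5))*3⁴ = 5*3⁴ = 5*81 = 405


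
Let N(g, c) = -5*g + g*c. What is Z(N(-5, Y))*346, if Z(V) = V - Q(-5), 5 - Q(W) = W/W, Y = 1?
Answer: 5536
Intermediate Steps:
Q(W) = 4 (Q(W) = 5 - W/W = 5 - 1*1 = 5 - 1 = 4)
N(g, c) = -5*g + c*g
Z(V) = -4 + V (Z(V) = V - 1*4 = V - 4 = -4 + V)
Z(N(-5, Y))*346 = (-4 - 5*(-5 + 1))*346 = (-4 - 5*(-4))*346 = (-4 + 20)*346 = 16*346 = 5536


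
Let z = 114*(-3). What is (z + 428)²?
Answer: 7396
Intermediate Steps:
z = -342
(z + 428)² = (-342 + 428)² = 86² = 7396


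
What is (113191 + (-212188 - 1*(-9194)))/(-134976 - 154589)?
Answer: 89803/289565 ≈ 0.31013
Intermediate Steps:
(113191 + (-212188 - 1*(-9194)))/(-134976 - 154589) = (113191 + (-212188 + 9194))/(-289565) = (113191 - 202994)*(-1/289565) = -89803*(-1/289565) = 89803/289565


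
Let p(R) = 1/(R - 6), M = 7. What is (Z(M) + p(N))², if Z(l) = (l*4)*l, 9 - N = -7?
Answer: 3845521/100 ≈ 38455.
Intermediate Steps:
N = 16 (N = 9 - 1*(-7) = 9 + 7 = 16)
Z(l) = 4*l² (Z(l) = (4*l)*l = 4*l²)
p(R) = 1/(-6 + R)
(Z(M) + p(N))² = (4*7² + 1/(-6 + 16))² = (4*49 + 1/10)² = (196 + ⅒)² = (1961/10)² = 3845521/100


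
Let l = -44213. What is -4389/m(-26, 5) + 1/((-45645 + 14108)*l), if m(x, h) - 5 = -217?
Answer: 6119781877421/295601220772 ≈ 20.703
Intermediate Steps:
m(x, h) = -212 (m(x, h) = 5 - 217 = -212)
-4389/m(-26, 5) + 1/((-45645 + 14108)*l) = -4389/(-212) + 1/((-45645 + 14108)*(-44213)) = -4389*(-1/212) - 1/44213/(-31537) = 4389/212 - 1/31537*(-1/44213) = 4389/212 + 1/1394345381 = 6119781877421/295601220772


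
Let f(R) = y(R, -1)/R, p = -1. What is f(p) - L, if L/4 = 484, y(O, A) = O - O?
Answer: -1936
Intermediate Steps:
y(O, A) = 0
L = 1936 (L = 4*484 = 1936)
f(R) = 0 (f(R) = 0/R = 0)
f(p) - L = 0 - 1*1936 = 0 - 1936 = -1936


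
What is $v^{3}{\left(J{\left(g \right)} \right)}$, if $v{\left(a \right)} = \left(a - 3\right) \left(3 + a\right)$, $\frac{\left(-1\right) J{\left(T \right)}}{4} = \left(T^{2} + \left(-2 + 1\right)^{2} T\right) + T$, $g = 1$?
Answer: $2460375$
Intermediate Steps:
$J{\left(T \right)} = - 8 T - 4 T^{2}$ ($J{\left(T \right)} = - 4 \left(\left(T^{2} + \left(-2 + 1\right)^{2} T\right) + T\right) = - 4 \left(\left(T^{2} + \left(-1\right)^{2} T\right) + T\right) = - 4 \left(\left(T^{2} + 1 T\right) + T\right) = - 4 \left(\left(T^{2} + T\right) + T\right) = - 4 \left(\left(T + T^{2}\right) + T\right) = - 4 \left(T^{2} + 2 T\right) = - 8 T - 4 T^{2}$)
$v{\left(a \right)} = \left(-3 + a\right) \left(3 + a\right)$
$v^{3}{\left(J{\left(g \right)} \right)} = \left(-9 + \left(\left(-4\right) 1 \left(2 + 1\right)\right)^{2}\right)^{3} = \left(-9 + \left(\left(-4\right) 1 \cdot 3\right)^{2}\right)^{3} = \left(-9 + \left(-12\right)^{2}\right)^{3} = \left(-9 + 144\right)^{3} = 135^{3} = 2460375$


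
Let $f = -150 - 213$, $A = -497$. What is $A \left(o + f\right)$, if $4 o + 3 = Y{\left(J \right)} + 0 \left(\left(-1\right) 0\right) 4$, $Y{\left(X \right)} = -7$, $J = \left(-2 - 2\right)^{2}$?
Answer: $\frac{363307}{2} \approx 1.8165 \cdot 10^{5}$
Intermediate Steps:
$J = 16$ ($J = \left(-4\right)^{2} = 16$)
$f = -363$
$o = - \frac{5}{2}$ ($o = - \frac{3}{4} + \frac{-7 + 0 \left(\left(-1\right) 0\right) 4}{4} = - \frac{3}{4} + \frac{-7 + 0 \cdot 0 \cdot 4}{4} = - \frac{3}{4} + \frac{-7 + 0 \cdot 4}{4} = - \frac{3}{4} + \frac{-7 + 0}{4} = - \frac{3}{4} + \frac{1}{4} \left(-7\right) = - \frac{3}{4} - \frac{7}{4} = - \frac{5}{2} \approx -2.5$)
$A \left(o + f\right) = - 497 \left(- \frac{5}{2} - 363\right) = \left(-497\right) \left(- \frac{731}{2}\right) = \frac{363307}{2}$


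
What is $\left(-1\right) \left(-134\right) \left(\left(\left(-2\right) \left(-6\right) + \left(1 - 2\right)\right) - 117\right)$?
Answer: $-14204$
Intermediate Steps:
$\left(-1\right) \left(-134\right) \left(\left(\left(-2\right) \left(-6\right) + \left(1 - 2\right)\right) - 117\right) = 134 \left(\left(12 + \left(1 - 2\right)\right) - 117\right) = 134 \left(\left(12 - 1\right) - 117\right) = 134 \left(11 - 117\right) = 134 \left(-106\right) = -14204$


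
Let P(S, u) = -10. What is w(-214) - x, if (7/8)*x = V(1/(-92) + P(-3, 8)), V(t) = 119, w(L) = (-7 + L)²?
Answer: 48705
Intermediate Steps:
x = 136 (x = (8/7)*119 = 136)
w(-214) - x = (-7 - 214)² - 1*136 = (-221)² - 136 = 48841 - 136 = 48705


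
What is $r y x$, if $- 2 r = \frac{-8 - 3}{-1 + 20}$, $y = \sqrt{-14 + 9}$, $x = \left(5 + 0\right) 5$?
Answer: $\frac{275 i \sqrt{5}}{38} \approx 16.182 i$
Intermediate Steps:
$x = 25$ ($x = 5 \cdot 5 = 25$)
$y = i \sqrt{5}$ ($y = \sqrt{-5} = i \sqrt{5} \approx 2.2361 i$)
$r = \frac{11}{38}$ ($r = - \frac{\left(-8 - 3\right) \frac{1}{-1 + 20}}{2} = - \frac{\left(-11\right) \frac{1}{19}}{2} = \left(- \frac{1}{2}\right) \left(- \frac{11}{19}\right) = \frac{11}{38} \approx 0.28947$)
$r y x = \frac{11 i \sqrt{5}}{38} \cdot 25 = \frac{275 i \sqrt{5}}{38}$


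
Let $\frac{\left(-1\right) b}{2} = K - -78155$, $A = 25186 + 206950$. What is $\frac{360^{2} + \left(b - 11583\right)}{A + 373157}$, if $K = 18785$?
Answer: $- \frac{75863}{605293} \approx -0.12533$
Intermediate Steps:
$A = 232136$
$b = -193880$ ($b = - 2 \left(18785 - -78155\right) = - 2 \left(18785 + 78155\right) = \left(-2\right) 96940 = -193880$)
$\frac{360^{2} + \left(b - 11583\right)}{A + 373157} = \frac{360^{2} - 205463}{232136 + 373157} = \frac{129600 - 205463}{605293} = \left(129600 - 205463\right) \frac{1}{605293} = \left(-75863\right) \frac{1}{605293} = - \frac{75863}{605293}$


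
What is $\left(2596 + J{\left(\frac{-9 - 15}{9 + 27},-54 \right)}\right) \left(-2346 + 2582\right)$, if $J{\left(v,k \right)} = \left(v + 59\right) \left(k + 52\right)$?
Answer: $\frac{1755368}{3} \approx 5.8512 \cdot 10^{5}$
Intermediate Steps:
$J{\left(v,k \right)} = \left(52 + k\right) \left(59 + v\right)$ ($J{\left(v,k \right)} = \left(59 + v\right) \left(52 + k\right) = \left(52 + k\right) \left(59 + v\right)$)
$\left(2596 + J{\left(\frac{-9 - 15}{9 + 27},-54 \right)}\right) \left(-2346 + 2582\right) = \left(2596 + \left(3068 + 52 \frac{-9 - 15}{9 + 27} + 59 \left(-54\right) - 54 \frac{-9 - 15}{9 + 27}\right)\right) \left(-2346 + 2582\right) = \left(2596 + \left(3068 + 52 \left(- \frac{24}{36}\right) - 3186 - 54 \left(- \frac{24}{36}\right)\right)\right) 236 = \left(2596 + \left(3068 + 52 \left(\left(-24\right) \frac{1}{36}\right) - 3186 - 54 \left(\left(-24\right) \frac{1}{36}\right)\right)\right) 236 = \left(2596 + \left(3068 + 52 \left(- \frac{2}{3}\right) - 3186 - -36\right)\right) 236 = \left(2596 + \left(3068 - \frac{104}{3} - 3186 + 36\right)\right) 236 = \left(2596 - \frac{350}{3}\right) 236 = \frac{7438}{3} \cdot 236 = \frac{1755368}{3}$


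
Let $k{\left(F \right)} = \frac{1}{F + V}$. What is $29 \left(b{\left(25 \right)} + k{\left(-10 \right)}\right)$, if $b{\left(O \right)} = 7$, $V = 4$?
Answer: $\frac{1189}{6} \approx 198.17$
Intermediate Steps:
$k{\left(F \right)} = \frac{1}{4 + F}$ ($k{\left(F \right)} = \frac{1}{F + 4} = \frac{1}{4 + F}$)
$29 \left(b{\left(25 \right)} + k{\left(-10 \right)}\right) = 29 \left(7 + \frac{1}{4 - 10}\right) = 29 \left(7 + \frac{1}{-6}\right) = 29 \left(7 - \frac{1}{6}\right) = 29 \cdot \frac{41}{6} = \frac{1189}{6}$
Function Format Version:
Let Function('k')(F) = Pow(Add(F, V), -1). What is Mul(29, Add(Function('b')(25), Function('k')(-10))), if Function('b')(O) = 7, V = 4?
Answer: Rational(1189, 6) ≈ 198.17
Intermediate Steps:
Function('k')(F) = Pow(Add(4, F), -1) (Function('k')(F) = Pow(Add(F, 4), -1) = Pow(Add(4, F), -1))
Mul(29, Add(Function('b')(25), Function('k')(-10))) = Mul(29, Add(7, Pow(Add(4, -10), -1))) = Mul(29, Add(7, Pow(-6, -1))) = Mul(29, Add(7, Rational(-1, 6))) = Mul(29, Rational(41, 6)) = Rational(1189, 6)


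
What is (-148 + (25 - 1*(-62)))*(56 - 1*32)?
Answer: -1464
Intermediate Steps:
(-148 + (25 - 1*(-62)))*(56 - 1*32) = (-148 + (25 + 62))*(56 - 32) = (-148 + 87)*24 = -61*24 = -1464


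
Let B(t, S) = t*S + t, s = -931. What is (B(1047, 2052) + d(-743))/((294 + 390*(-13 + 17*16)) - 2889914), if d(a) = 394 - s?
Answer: -1075408/1394305 ≈ -0.77129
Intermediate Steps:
d(a) = 1325 (d(a) = 394 - 1*(-931) = 394 + 931 = 1325)
B(t, S) = t + S*t (B(t, S) = S*t + t = t + S*t)
(B(1047, 2052) + d(-743))/((294 + 390*(-13 + 17*16)) - 2889914) = (1047*(1 + 2052) + 1325)/((294 + 390*(-13 + 17*16)) - 2889914) = (1047*2053 + 1325)/((294 + 390*(-13 + 272)) - 2889914) = (2149491 + 1325)/((294 + 390*259) - 2889914) = 2150816/((294 + 101010) - 2889914) = 2150816/(101304 - 2889914) = 2150816/(-2788610) = 2150816*(-1/2788610) = -1075408/1394305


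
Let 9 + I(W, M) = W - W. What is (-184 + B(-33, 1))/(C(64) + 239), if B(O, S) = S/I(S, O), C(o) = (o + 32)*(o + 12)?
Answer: -1657/67815 ≈ -0.024434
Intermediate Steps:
I(W, M) = -9 (I(W, M) = -9 + (W - W) = -9 + 0 = -9)
C(o) = (12 + o)*(32 + o) (C(o) = (32 + o)*(12 + o) = (12 + o)*(32 + o))
B(O, S) = -S/9 (B(O, S) = S/(-9) = S*(-⅑) = -S/9)
(-184 + B(-33, 1))/(C(64) + 239) = (-184 - ⅑*1)/((384 + 64² + 44*64) + 239) = (-184 - ⅑)/((384 + 4096 + 2816) + 239) = -1657/(9*(7296 + 239)) = -1657/9/7535 = -1657/9*1/7535 = -1657/67815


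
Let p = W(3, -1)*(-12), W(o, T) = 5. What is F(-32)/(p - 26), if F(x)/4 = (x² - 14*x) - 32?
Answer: -2880/43 ≈ -66.977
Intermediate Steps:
F(x) = -128 - 56*x + 4*x² (F(x) = 4*((x² - 14*x) - 32) = 4*(-32 + x² - 14*x) = -128 - 56*x + 4*x²)
p = -60 (p = 5*(-12) = -60)
F(-32)/(p - 26) = (-128 - 56*(-32) + 4*(-32)²)/(-60 - 26) = (-128 + 1792 + 4*1024)/(-86) = (-128 + 1792 + 4096)*(-1/86) = 5760*(-1/86) = -2880/43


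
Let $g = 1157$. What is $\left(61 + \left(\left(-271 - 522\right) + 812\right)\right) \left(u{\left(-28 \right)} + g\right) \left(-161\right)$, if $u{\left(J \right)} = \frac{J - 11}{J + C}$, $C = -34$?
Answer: $- \frac{462218120}{31} \approx -1.491 \cdot 10^{7}$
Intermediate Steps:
$u{\left(J \right)} = \frac{-11 + J}{-34 + J}$ ($u{\left(J \right)} = \frac{J - 11}{J - 34} = \frac{-11 + J}{-34 + J}$)
$\left(61 + \left(\left(-271 - 522\right) + 812\right)\right) \left(u{\left(-28 \right)} + g\right) \left(-161\right) = \left(61 + \left(\left(-271 - 522\right) + 812\right)\right) \left(\frac{-11 - 28}{-34 - 28} + 1157\right) \left(-161\right) = \left(61 + \left(-793 + 812\right)\right) \left(\frac{1}{-62} \left(-39\right) + 1157\right) \left(-161\right) = \left(61 + 19\right) \left(\left(- \frac{1}{62}\right) \left(-39\right) + 1157\right) \left(-161\right) = 80 \left(\frac{39}{62} + 1157\right) \left(-161\right) = 80 \cdot \frac{71773}{62} \left(-161\right) = \frac{2870920}{31} \left(-161\right) = - \frac{462218120}{31}$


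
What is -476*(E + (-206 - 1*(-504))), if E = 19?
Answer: -150892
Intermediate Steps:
-476*(E + (-206 - 1*(-504))) = -476*(19 + (-206 - 1*(-504))) = -476*(19 + (-206 + 504)) = -476*(19 + 298) = -476*317 = -150892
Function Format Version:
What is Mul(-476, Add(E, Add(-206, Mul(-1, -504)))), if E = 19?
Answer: -150892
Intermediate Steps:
Mul(-476, Add(E, Add(-206, Mul(-1, -504)))) = Mul(-476, Add(19, Add(-206, Mul(-1, -504)))) = Mul(-476, Add(19, Add(-206, 504))) = Mul(-476, Add(19, 298)) = Mul(-476, 317) = -150892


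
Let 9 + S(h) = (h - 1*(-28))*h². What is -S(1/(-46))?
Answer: 874737/97336 ≈ 8.9868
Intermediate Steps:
S(h) = -9 + h²*(28 + h) (S(h) = -9 + (h - 1*(-28))*h² = -9 + (h + 28)*h² = -9 + (28 + h)*h² = -9 + h²*(28 + h))
-S(1/(-46)) = -(-9 + (1/(-46))³ + 28*(1/(-46))²) = -(-9 + (-1/46)³ + 28*(-1/46)²) = -(-9 - 1/97336 + 28*(1/2116)) = -(-9 - 1/97336 + 7/529) = -1*(-874737/97336) = 874737/97336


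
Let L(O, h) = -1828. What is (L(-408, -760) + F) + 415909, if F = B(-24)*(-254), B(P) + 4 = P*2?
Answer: 427289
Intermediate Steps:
B(P) = -4 + 2*P (B(P) = -4 + P*2 = -4 + 2*P)
F = 13208 (F = (-4 + 2*(-24))*(-254) = (-4 - 48)*(-254) = -52*(-254) = 13208)
(L(-408, -760) + F) + 415909 = (-1828 + 13208) + 415909 = 11380 + 415909 = 427289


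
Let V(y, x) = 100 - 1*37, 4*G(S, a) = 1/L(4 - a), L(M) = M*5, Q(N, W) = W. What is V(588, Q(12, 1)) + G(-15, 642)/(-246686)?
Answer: 198305941681/3147713360 ≈ 63.000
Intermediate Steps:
L(M) = 5*M
G(S, a) = 1/(4*(20 - 5*a)) (G(S, a) = 1/(4*((5*(4 - a)))) = 1/(4*(20 - 5*a)))
V(y, x) = 63 (V(y, x) = 100 - 37 = 63)
V(588, Q(12, 1)) + G(-15, 642)/(-246686) = 63 - 1/(-80 + 20*642)/(-246686) = 63 - 1/(-80 + 12840)*(-1/246686) = 63 - 1/12760*(-1/246686) = 63 + 1/3147713360 = 198305941681/3147713360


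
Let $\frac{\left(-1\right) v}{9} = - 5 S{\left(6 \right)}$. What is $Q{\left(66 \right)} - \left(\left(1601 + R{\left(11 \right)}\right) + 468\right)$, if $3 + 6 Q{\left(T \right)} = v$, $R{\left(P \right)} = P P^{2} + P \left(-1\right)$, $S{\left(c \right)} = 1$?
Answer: $-3382$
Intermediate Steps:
$R{\left(P \right)} = P^{3} - P$
$v = 45$ ($v = - 9 \left(\left(-5\right) 1\right) = \left(-9\right) \left(-5\right) = 45$)
$Q{\left(T \right)} = 7$ ($Q{\left(T \right)} = - \frac{1}{2} + \frac{1}{6} \cdot 45 = - \frac{1}{2} + \frac{15}{2} = 7$)
$Q{\left(66 \right)} - \left(\left(1601 + R{\left(11 \right)}\right) + 468\right) = 7 - \left(\left(1601 + \left(11^{3} - 11\right)\right) + 468\right) = 7 - \left(\left(1601 + \left(1331 - 11\right)\right) + 468\right) = 7 - \left(\left(1601 + 1320\right) + 468\right) = 7 - \left(2921 + 468\right) = 7 - 3389 = -3382$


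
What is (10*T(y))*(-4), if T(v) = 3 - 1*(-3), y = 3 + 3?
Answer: -240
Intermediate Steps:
y = 6
T(v) = 6 (T(v) = 3 + 3 = 6)
(10*T(y))*(-4) = (10*6)*(-4) = 60*(-4) = -240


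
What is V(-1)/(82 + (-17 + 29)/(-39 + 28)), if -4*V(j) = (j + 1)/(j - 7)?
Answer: 0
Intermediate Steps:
V(j) = -(1 + j)/(4*(-7 + j)) (V(j) = -(j + 1)/(4*(j - 7)) = -(1 + j)/(4*(-7 + j)))
V(-1)/(82 + (-17 + 29)/(-39 + 28)) = ((-1 - 1*(-1))/(4*(-7 - 1)))/(82 + (-17 + 29)/(-39 + 28)) = ((¼)*(-1 + 1)/(-8))/(82 + 12/(-11)) = ((¼)*(-⅛)*0)/(82 + 12*(-1/11)) = 0/(82 - 12/11) = 0/(890/11) = 0*(11/890) = 0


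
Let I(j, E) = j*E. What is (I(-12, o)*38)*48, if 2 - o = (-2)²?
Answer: 43776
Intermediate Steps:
o = -2 (o = 2 - 1*(-2)² = 2 - 1*4 = 2 - 4 = -2)
I(j, E) = E*j
(I(-12, o)*38)*48 = (-2*(-12)*38)*48 = (24*38)*48 = 912*48 = 43776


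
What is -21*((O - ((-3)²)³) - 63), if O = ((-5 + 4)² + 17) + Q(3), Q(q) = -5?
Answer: 16359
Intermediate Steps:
O = 13 (O = ((-5 + 4)² + 17) - 5 = ((-1)² + 17) - 5 = (1 + 17) - 5 = 18 - 5 = 13)
-21*((O - ((-3)²)³) - 63) = -21*((13 - ((-3)²)³) - 63) = -21*((13 - 1*9³) - 63) = -21*((13 - 1*729) - 63) = -21*((13 - 729) - 63) = -21*(-716 - 63) = -21*(-779) = 16359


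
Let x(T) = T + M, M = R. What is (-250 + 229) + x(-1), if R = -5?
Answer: -27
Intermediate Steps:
M = -5
x(T) = -5 + T (x(T) = T - 5 = -5 + T)
(-250 + 229) + x(-1) = (-250 + 229) + (-5 - 1) = -21 - 6 = -27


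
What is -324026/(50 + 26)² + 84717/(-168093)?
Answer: -8457345/149416 ≈ -56.603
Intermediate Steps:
-324026/(50 + 26)² + 84717/(-168093) = -324026/(76²) + 84717*(-1/168093) = -324026/5776 - 9413/18677 = -324026*1/5776 - 9413/18677 = -8527/152 - 9413/18677 = -8457345/149416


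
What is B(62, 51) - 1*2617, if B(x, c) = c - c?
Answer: -2617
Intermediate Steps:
B(x, c) = 0
B(62, 51) - 1*2617 = 0 - 1*2617 = 0 - 2617 = -2617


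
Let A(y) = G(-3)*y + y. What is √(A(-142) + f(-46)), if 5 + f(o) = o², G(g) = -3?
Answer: √2395 ≈ 48.939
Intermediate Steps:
A(y) = -2*y (A(y) = -3*y + y = -2*y)
f(o) = -5 + o²
√(A(-142) + f(-46)) = √(-2*(-142) + (-5 + (-46)²)) = √(284 + (-5 + 2116)) = √(284 + 2111) = √2395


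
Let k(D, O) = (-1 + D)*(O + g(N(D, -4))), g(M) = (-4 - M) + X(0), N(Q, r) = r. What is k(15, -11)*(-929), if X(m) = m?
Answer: 143066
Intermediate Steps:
g(M) = -4 - M (g(M) = (-4 - M) + 0 = -4 - M)
k(D, O) = O*(-1 + D) (k(D, O) = (-1 + D)*(O + (-4 - 1*(-4))) = (-1 + D)*(O + (-4 + 4)) = (-1 + D)*(O + 0) = (-1 + D)*O = O*(-1 + D))
k(15, -11)*(-929) = -11*(-1 + 15)*(-929) = -11*14*(-929) = -154*(-929) = 143066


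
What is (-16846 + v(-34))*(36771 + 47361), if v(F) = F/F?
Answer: -1417203540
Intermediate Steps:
v(F) = 1
(-16846 + v(-34))*(36771 + 47361) = (-16846 + 1)*(36771 + 47361) = -16845*84132 = -1417203540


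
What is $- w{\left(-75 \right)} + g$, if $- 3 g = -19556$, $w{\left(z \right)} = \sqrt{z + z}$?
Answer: $\frac{19556}{3} - 5 i \sqrt{6} \approx 6518.7 - 12.247 i$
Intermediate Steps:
$w{\left(z \right)} = \sqrt{2} \sqrt{z}$ ($w{\left(z \right)} = \sqrt{2 z} = \sqrt{2} \sqrt{z}$)
$g = \frac{19556}{3}$ ($g = \left(- \frac{1}{3}\right) \left(-19556\right) = \frac{19556}{3} \approx 6518.7$)
$- w{\left(-75 \right)} + g = - \sqrt{2} \sqrt{-75} + \frac{19556}{3} = - \sqrt{2} \cdot 5 i \sqrt{3} + \frac{19556}{3} = - 5 i \sqrt{6} + \frac{19556}{3} = \frac{19556}{3} - 5 i \sqrt{6}$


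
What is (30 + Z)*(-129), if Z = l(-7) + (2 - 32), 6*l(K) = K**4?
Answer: -103243/2 ≈ -51622.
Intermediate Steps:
l(K) = K**4/6
Z = 2221/6 (Z = (1/6)*(-7)**4 + (2 - 32) = (1/6)*2401 - 30 = 2401/6 - 30 = 2221/6 ≈ 370.17)
(30 + Z)*(-129) = (30 + 2221/6)*(-129) = (2401/6)*(-129) = -103243/2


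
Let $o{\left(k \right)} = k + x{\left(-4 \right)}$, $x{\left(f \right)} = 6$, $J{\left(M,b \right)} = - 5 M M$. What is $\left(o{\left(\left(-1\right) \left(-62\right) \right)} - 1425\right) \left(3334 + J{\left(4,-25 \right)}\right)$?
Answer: $-4415678$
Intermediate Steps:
$J{\left(M,b \right)} = - 5 M^{2}$
$o{\left(k \right)} = 6 + k$ ($o{\left(k \right)} = k + 6 = 6 + k$)
$\left(o{\left(\left(-1\right) \left(-62\right) \right)} - 1425\right) \left(3334 + J{\left(4,-25 \right)}\right) = \left(\left(6 - -62\right) - 1425\right) \left(3334 - 5 \cdot 4^{2}\right) = \left(\left(6 + 62\right) - 1425\right) \left(3334 - 80\right) = \left(68 - 1425\right) \left(3334 - 80\right) = \left(-1357\right) 3254 = -4415678$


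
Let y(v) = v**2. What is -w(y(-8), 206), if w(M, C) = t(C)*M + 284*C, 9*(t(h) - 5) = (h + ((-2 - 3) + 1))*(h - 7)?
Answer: -3102088/9 ≈ -3.4468e+5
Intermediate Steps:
t(h) = 5 + (-7 + h)*(-4 + h)/9 (t(h) = 5 + ((h + ((-2 - 3) + 1))*(h - 7))/9 = 5 + ((h + (-5 + 1))*(-7 + h))/9 = 5 + ((h - 4)*(-7 + h))/9 = 5 + ((-4 + h)*(-7 + h))/9 = 5 + ((-7 + h)*(-4 + h))/9 = 5 + (-7 + h)*(-4 + h)/9)
w(M, C) = 284*C + M*(73/9 - 11*C/9 + C**2/9) (w(M, C) = (73/9 - 11*C/9 + C**2/9)*M + 284*C = M*(73/9 - 11*C/9 + C**2/9) + 284*C = 284*C + M*(73/9 - 11*C/9 + C**2/9))
-w(y(-8), 206) = -(284*206 + (1/9)*(-8)**2*(73 + 206**2 - 11*206)) = -(58504 + (1/9)*64*(73 + 42436 - 2266)) = -(58504 + (1/9)*64*40243) = -(58504 + 2575552/9) = -1*3102088/9 = -3102088/9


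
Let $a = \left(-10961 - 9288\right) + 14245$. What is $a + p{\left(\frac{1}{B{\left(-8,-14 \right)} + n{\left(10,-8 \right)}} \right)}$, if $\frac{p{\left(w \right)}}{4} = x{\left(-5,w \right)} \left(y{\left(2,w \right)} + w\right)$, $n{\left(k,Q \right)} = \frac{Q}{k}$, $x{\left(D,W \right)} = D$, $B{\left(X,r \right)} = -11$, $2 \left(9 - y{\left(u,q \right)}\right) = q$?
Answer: $- \frac{364806}{59} \approx -6183.2$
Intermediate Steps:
$y{\left(u,q \right)} = 9 - \frac{q}{2}$
$a = -6004$ ($a = -20249 + 14245 = -6004$)
$p{\left(w \right)} = -180 - 10 w$ ($p{\left(w \right)} = 4 \left(- 5 \left(\left(9 - \frac{w}{2}\right) + w\right)\right) = 4 \left(- 5 \left(9 + \frac{w}{2}\right)\right) = 4 \left(-45 - \frac{5 w}{2}\right) = -180 - 10 w$)
$a + p{\left(\frac{1}{B{\left(-8,-14 \right)} + n{\left(10,-8 \right)}} \right)} = -6004 - \left(180 + \frac{10}{-11 - \frac{8}{10}}\right) = -6004 - \left(180 + \frac{10}{-11 - \frac{4}{5}}\right) = -6004 - \left(180 + \frac{10}{- \frac{59}{5}}\right) = -6004 - \frac{10570}{59} = - \frac{364806}{59}$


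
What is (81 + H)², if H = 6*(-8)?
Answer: 1089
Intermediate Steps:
H = -48
(81 + H)² = (81 - 48)² = 33² = 1089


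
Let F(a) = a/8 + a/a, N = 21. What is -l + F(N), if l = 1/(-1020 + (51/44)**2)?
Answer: 57206939/15776952 ≈ 3.6260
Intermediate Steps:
F(a) = 1 + a/8 (F(a) = a*(1/8) + 1 = a/8 + 1 = 1 + a/8)
l = -1936/1972119 (l = 1/(-1020 + (51*(1/44))**2) = 1/(-1020 + (51/44)**2) = 1/(-1020 + 2601/1936) = 1/(-1972119/1936) = -1936/1972119 ≈ -0.00098168)
-l + F(N) = -1*(-1936/1972119) + (1 + (1/8)*21) = 1936/1972119 + (1 + 21/8) = 1936/1972119 + 29/8 = 57206939/15776952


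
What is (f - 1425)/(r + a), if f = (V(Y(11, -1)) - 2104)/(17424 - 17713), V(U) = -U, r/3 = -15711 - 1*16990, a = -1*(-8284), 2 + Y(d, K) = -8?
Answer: 409731/25957691 ≈ 0.015785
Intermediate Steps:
Y(d, K) = -10 (Y(d, K) = -2 - 8 = -10)
a = 8284
r = -98103 (r = 3*(-15711 - 1*16990) = 3*(-15711 - 16990) = 3*(-32701) = -98103)
f = 2094/289 (f = (-1*(-10) - 2104)/(17424 - 17713) = (10 - 2104)/(-289) = -2094*(-1/289) = 2094/289 ≈ 7.2457)
(f - 1425)/(r + a) = (2094/289 - 1425)/(-98103 + 8284) = -409731/289/(-89819) = -409731/289*(-1/89819) = 409731/25957691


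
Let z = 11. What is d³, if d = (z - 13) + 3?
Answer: 1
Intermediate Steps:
d = 1 (d = (11 - 13) + 3 = -2 + 3 = 1)
d³ = 1³ = 1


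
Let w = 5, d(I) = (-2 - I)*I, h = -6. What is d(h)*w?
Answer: -120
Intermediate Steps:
d(I) = I*(-2 - I)
d(h)*w = -1*(-6)*(2 - 6)*5 = -1*(-6)*(-4)*5 = -24*5 = -120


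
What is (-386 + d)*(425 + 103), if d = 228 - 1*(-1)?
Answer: -82896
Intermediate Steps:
d = 229 (d = 228 + 1 = 229)
(-386 + d)*(425 + 103) = (-386 + 229)*(425 + 103) = -157*528 = -82896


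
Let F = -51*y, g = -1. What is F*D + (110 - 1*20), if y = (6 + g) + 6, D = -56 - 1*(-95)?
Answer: -21789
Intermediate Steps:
D = 39 (D = -56 + 95 = 39)
y = 11 (y = (6 - 1) + 6 = 5 + 6 = 11)
F = -561 (F = -51*11 = -561)
F*D + (110 - 1*20) = -561*39 + (110 - 1*20) = -21879 + (110 - 20) = -21879 + 90 = -21789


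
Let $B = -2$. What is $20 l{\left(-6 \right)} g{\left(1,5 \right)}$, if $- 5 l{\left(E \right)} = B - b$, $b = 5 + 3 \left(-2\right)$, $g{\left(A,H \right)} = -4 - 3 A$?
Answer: $-28$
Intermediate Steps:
$b = -1$ ($b = 5 - 6 = -1$)
$l{\left(E \right)} = \frac{1}{5}$ ($l{\left(E \right)} = - \frac{-2 - -1}{5} = - \frac{-2 + 1}{5} = \left(- \frac{1}{5}\right) \left(-1\right) = \frac{1}{5}$)
$20 l{\left(-6 \right)} g{\left(1,5 \right)} = 20 \cdot \frac{1}{5} \left(-4 - 3\right) = 4 \left(-4 - 3\right) = 4 \left(-7\right) = -28$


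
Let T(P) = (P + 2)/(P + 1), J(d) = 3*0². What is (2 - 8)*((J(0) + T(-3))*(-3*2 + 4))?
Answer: 6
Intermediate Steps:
J(d) = 0 (J(d) = 3*0 = 0)
T(P) = (2 + P)/(1 + P)
(2 - 8)*((J(0) + T(-3))*(-3*2 + 4)) = (2 - 8)*((0 + (2 - 3)/(1 - 3))*(-3*2 + 4)) = -6*(0 - 1/(-2))*(-6 + 4) = -6*(0 - ½*(-1))*(-2) = -6*(0 + ½)*(-2) = -3*(-2) = -6*(-1) = 6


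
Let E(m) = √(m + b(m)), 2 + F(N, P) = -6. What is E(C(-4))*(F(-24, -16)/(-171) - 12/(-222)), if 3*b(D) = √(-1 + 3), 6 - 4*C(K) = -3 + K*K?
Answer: 319*√(-63 + 12*√2)/18981 ≈ 0.11402*I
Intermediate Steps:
F(N, P) = -8 (F(N, P) = -2 - 6 = -8)
C(K) = 9/4 - K²/4 (C(K) = 3/2 - (-3 + K*K)/4 = 3/2 - (-3 + K²)/4 = 3/2 + (¾ - K²/4) = 9/4 - K²/4)
b(D) = √2/3 (b(D) = √(-1 + 3)/3 = √2/3)
E(m) = √(m + √2/3)
E(C(-4))*(F(-24, -16)/(-171) - 12/(-222)) = (√(3*√2 + 9*(9/4 - ¼*(-4)²))/3)*(-8/(-171) - 12/(-222)) = (√(3*√2 + 9*(9/4 - ¼*16))/3)*(-8*(-1/171) - 12*(-1/222)) = (√(3*√2 + 9*(9/4 - 4))/3)*(8/171 + 2/37) = (√(3*√2 + 9*(-7/4))/3)*(638/6327) = (√(3*√2 - 63/4)/3)*(638/6327) = (√(-63/4 + 3*√2)/3)*(638/6327) = 638*√(-63/4 + 3*√2)/18981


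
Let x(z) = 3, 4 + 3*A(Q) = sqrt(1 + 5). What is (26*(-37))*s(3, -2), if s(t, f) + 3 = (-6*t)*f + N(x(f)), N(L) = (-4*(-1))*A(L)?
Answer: -79846/3 - 3848*sqrt(6)/3 ≈ -29757.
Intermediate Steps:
A(Q) = -4/3 + sqrt(6)/3 (A(Q) = -4/3 + sqrt(1 + 5)/3 = -4/3 + sqrt(6)/3)
N(L) = -16/3 + 4*sqrt(6)/3 (N(L) = (-4*(-1))*(-4/3 + sqrt(6)/3) = 4*(-4/3 + sqrt(6)/3) = -16/3 + 4*sqrt(6)/3)
s(t, f) = -25/3 + 4*sqrt(6)/3 - 6*f*t (s(t, f) = -3 + ((-6*t)*f + (-16/3 + 4*sqrt(6)/3)) = -3 + (-6*f*t + (-16/3 + 4*sqrt(6)/3)) = -3 + (-16/3 + 4*sqrt(6)/3 - 6*f*t) = -25/3 + 4*sqrt(6)/3 - 6*f*t)
(26*(-37))*s(3, -2) = (26*(-37))*(-25/3 + 4*sqrt(6)/3 - 6*(-2)*3) = -962*(-25/3 + 4*sqrt(6)/3 + 36) = -962*(83/3 + 4*sqrt(6)/3) = -79846/3 - 3848*sqrt(6)/3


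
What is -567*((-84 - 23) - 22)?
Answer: 73143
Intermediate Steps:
-567*((-84 - 23) - 22) = -567*(-107 - 22) = -567*(-129) = 73143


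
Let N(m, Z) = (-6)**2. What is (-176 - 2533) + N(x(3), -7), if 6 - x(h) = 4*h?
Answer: -2673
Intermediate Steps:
x(h) = 6 - 4*h
N(m, Z) = 36
(-176 - 2533) + N(x(3), -7) = (-176 - 2533) + 36 = -2709 + 36 = -2673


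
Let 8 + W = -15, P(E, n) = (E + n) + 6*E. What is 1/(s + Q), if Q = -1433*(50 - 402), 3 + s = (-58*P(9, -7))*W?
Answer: 1/579117 ≈ 1.7268e-6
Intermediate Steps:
P(E, n) = n + 7*E
W = -23 (W = -8 - 15 = -23)
s = 74701 (s = -3 - 58*(-7 + 7*9)*(-23) = -3 - 58*(-7 + 63)*(-23) = -3 - 58*56*(-23) = -3 - 3248*(-23) = -3 + 74704 = 74701)
Q = 504416 (Q = -1433*(-352) = 504416)
1/(s + Q) = 1/(74701 + 504416) = 1/579117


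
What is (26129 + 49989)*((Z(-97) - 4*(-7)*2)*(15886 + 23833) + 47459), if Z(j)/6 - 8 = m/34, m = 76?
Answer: 6095980591386/17 ≈ 3.5859e+11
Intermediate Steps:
Z(j) = 1044/17 (Z(j) = 48 + 6*(76/34) = 48 + 6*(76*(1/34)) = 48 + 6*(38/17) = 48 + 228/17 = 1044/17)
(26129 + 49989)*((Z(-97) - 4*(-7)*2)*(15886 + 23833) + 47459) = (26129 + 49989)*((1044/17 - 4*(-7)*2)*(15886 + 23833) + 47459) = 76118*((1044/17 + 28*2)*39719 + 47459) = 76118*((1044/17 + 56)*39719 + 47459) = 76118*((1996/17)*39719 + 47459) = 76118*(79279124/17 + 47459) = 76118*(80085927/17) = 6095980591386/17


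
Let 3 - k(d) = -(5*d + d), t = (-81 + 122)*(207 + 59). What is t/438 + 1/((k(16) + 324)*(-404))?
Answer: 310624619/12475116 ≈ 24.900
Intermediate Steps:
t = 10906 (t = 41*266 = 10906)
k(d) = 3 + 6*d (k(d) = 3 - (-1)*(5*d + d) = 3 - (-1)*6*d = 3 - (-6)*d = 3 + 6*d)
t/438 + 1/((k(16) + 324)*(-404)) = 10906/438 + 1/(((3 + 6*16) + 324)*(-404)) = 10906*(1/438) - 1/404/((3 + 96) + 324) = 5453/219 - 1/404/(99 + 324) = 5453/219 - 1/404/423 = 5453/219 + (1/423)*(-1/404) = 5453/219 - 1/170892 = 310624619/12475116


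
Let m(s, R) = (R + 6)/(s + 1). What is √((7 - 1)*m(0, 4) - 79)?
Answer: I*√19 ≈ 4.3589*I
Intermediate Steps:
m(s, R) = (6 + R)/(1 + s)
√((7 - 1)*m(0, 4) - 79) = √((7 - 1)*((6 + 4)/(1 + 0)) - 79) = √(6*(10/1) - 79) = √(6*(1*10) - 79) = √(6*10 - 79) = √(60 - 79) = √(-19) = I*√19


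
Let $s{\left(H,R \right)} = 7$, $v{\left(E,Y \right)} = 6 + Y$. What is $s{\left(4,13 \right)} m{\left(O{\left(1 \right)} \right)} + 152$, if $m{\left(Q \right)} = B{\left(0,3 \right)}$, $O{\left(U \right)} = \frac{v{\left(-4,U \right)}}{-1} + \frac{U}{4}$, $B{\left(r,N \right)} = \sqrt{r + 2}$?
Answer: $152 + 7 \sqrt{2} \approx 161.9$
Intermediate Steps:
$B{\left(r,N \right)} = \sqrt{2 + r}$
$O{\left(U \right)} = -6 - \frac{3 U}{4}$ ($O{\left(U \right)} = \frac{6 + U}{-1} + \frac{U}{4} = \left(6 + U\right) \left(-1\right) + U \frac{1}{4} = \left(-6 - U\right) + \frac{U}{4} = -6 - \frac{3 U}{4}$)
$m{\left(Q \right)} = \sqrt{2}$ ($m{\left(Q \right)} = \sqrt{2 + 0} = \sqrt{2}$)
$s{\left(4,13 \right)} m{\left(O{\left(1 \right)} \right)} + 152 = 7 \sqrt{2} + 152 = 152 + 7 \sqrt{2}$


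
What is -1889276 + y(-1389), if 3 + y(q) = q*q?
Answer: 40042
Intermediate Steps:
y(q) = -3 + q² (y(q) = -3 + q*q = -3 + q²)
-1889276 + y(-1389) = -1889276 + (-3 + (-1389)²) = -1889276 + (-3 + 1929321) = -1889276 + 1929318 = 40042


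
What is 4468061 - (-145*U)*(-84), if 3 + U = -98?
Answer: 5698241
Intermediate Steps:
U = -101 (U = -3 - 98 = -101)
4468061 - (-145*U)*(-84) = 4468061 - (-145*(-101))*(-84) = 4468061 - 14645*(-84) = 4468061 - 1*(-1230180) = 4468061 + 1230180 = 5698241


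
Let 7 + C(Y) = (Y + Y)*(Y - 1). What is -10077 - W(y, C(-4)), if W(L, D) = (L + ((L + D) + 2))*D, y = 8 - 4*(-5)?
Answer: -13080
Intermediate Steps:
y = 28 (y = 8 + 20 = 28)
C(Y) = -7 + 2*Y*(-1 + Y) (C(Y) = -7 + (Y + Y)*(Y - 1) = -7 + (2*Y)*(-1 + Y) = -7 + 2*Y*(-1 + Y))
W(L, D) = D*(2 + D + 2*L) (W(L, D) = (L + ((D + L) + 2))*D = (L + (2 + D + L))*D = (2 + D + 2*L)*D = D*(2 + D + 2*L))
-10077 - W(y, C(-4)) = -10077 - (-7 - 2*(-4) + 2*(-4)²)*(2 + (-7 - 2*(-4) + 2*(-4)²) + 2*28) = -10077 - (-7 + 8 + 2*16)*(2 + (-7 + 8 + 2*16) + 56) = -10077 - (-7 + 8 + 32)*(2 + (-7 + 8 + 32) + 56) = -10077 - 33*(2 + 33 + 56) = -10077 - 33*91 = -10077 - 1*3003 = -10077 - 3003 = -13080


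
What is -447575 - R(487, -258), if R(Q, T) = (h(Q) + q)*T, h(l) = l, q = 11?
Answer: -319091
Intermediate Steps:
R(Q, T) = T*(11 + Q) (R(Q, T) = (Q + 11)*T = (11 + Q)*T = T*(11 + Q))
-447575 - R(487, -258) = -447575 - (-258)*(11 + 487) = -447575 - (-258)*498 = -447575 - 1*(-128484) = -447575 + 128484 = -319091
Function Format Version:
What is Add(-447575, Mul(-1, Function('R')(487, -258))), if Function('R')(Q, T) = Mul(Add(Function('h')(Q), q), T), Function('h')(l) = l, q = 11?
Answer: -319091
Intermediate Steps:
Function('R')(Q, T) = Mul(T, Add(11, Q)) (Function('R')(Q, T) = Mul(Add(Q, 11), T) = Mul(Add(11, Q), T) = Mul(T, Add(11, Q)))
Add(-447575, Mul(-1, Function('R')(487, -258))) = Add(-447575, Mul(-1, Mul(-258, Add(11, 487)))) = Add(-447575, Mul(-1, Mul(-258, 498))) = Add(-447575, Mul(-1, -128484)) = Add(-447575, 128484) = -319091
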